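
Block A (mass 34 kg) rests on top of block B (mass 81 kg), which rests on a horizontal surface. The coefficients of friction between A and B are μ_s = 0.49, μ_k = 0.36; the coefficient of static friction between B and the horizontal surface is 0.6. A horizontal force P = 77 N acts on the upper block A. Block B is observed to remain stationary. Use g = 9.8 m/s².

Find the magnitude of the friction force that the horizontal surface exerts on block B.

f ≈ 77 N

Normal force at the A–B interface: N₁ = m_A g = 333.2 N.
Maximum static friction on A from B: μ_s N₁ = 0.49×333.2 = 163.3 N.
P = 77 N is within that limit, so A and B move together (both at rest); the A–B friction is simply f₁ = P = 77 N.
By Newton's third law B feels 77 N forward from A. With B stationary, the floor's static friction on B balances it: f₂ = 77 N (well within μ_s(m_A+m_B)g = 676.2 N).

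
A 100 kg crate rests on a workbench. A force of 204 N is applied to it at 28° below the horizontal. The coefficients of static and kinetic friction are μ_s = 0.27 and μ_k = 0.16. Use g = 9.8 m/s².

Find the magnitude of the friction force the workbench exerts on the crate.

N = m g + P sin α = 980 + 204×sin 28° = 1076 N.
The horizontal driving force is P cos α = 180.1 N, so equilibrium needs friction f = 180.1 N.
μ_s N = 0.27 × 1076 = 290.5 N.
Since 180.1 N does not exceed the limit, the crate stays at rest and f = 180 N.

f ≈ 180 N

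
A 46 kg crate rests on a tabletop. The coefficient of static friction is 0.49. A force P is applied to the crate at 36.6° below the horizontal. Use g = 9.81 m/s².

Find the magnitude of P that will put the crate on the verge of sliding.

N = m g + P sin α (the push presses the crate into the tabletop).
At impending slip, P cos α = μ_s N = μ_s (m g + P sin α).
Solving: P (cos α − μ_s sin α) = μ_s m g → P = 0.49×451/(cos 36.6° − 0.49 sin 36.6°) = 221/0.5107 = 433 N.

P ≈ 433 N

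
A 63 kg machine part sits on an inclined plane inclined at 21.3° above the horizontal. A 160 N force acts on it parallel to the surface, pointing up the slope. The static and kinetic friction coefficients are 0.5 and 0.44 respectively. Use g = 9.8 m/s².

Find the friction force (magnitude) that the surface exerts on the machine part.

Perpendicular to the surface, N = m g cos θ = 63·9.8·cos 21.3° = 575.2 N.
The friction needed for equilibrium is m g sin θ − P = 224.3 − 160 = 64.27 N, measured positive up-slope.
Maximum static friction available: μ_s N = 0.5 × 575.2 = 287.6 N.
Since |64.27| ≤ 287.6 N, static friction is sufficient; f equals the required value, not μ_s N.

f ≈ 64.3 N (up the incline)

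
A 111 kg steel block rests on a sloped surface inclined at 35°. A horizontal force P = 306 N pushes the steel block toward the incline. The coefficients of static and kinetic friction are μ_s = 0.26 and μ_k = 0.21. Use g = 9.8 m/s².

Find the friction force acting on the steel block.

The horizontal push has a component P sin θ into the surface, so N = m g cos θ + P sin θ = 891.1 + 175.5 = 1067 N.
Parallel to the incline: P cos θ − m g sin θ = 250.7 − 623.9 = -373.3 N; the friction needed to balance this is 373.3 N acting up the slope.
Maximum static friction: μ_s N = 0.26 × 1067 = 277.3 N.
|f_req| = 373.3 > 277.3 N → the steel block slides down the incline; f = μ_k N = 0.21 × 1067 = 224 N.

f ≈ 224 N (up the incline)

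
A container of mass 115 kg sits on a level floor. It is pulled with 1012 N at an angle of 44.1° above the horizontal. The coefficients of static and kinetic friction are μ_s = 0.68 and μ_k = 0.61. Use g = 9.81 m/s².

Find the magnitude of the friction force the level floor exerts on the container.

The vertical component of P reduces the normal force: N = m g − P sin α = 1128 − 704.3 = 423.9 N.
Horizontally, friction must balance P cos α = 726.7 N.
μ_s N = 0.68 × 423.9 = 288.2 N.
The required friction exceeds μ_s N, so the container moves and f = μ_k N = 259 N.

f ≈ 259 N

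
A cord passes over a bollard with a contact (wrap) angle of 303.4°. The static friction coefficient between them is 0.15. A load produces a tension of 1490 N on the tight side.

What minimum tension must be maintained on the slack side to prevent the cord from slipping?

Capstan equation at impending slip: T_tight/T_slack = e^{μβ}.
β = 303.4° = 5.295 rad; e^{μβ} = e^{0.15×5.295} = 2.213.
T_slack = T_tight / e^{μβ} = 1490 / 2.213 = 673 N.

T_min ≈ 673 N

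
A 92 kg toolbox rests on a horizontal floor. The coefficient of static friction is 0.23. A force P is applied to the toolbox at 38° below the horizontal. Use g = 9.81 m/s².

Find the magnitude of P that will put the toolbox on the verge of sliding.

P ≈ 321 N

N = m g + P sin α (the push presses the toolbox into the horizontal floor).
At impending slip, P cos α = μ_s N = μ_s (m g + P sin α).
Solving: P (cos α − μ_s sin α) = μ_s m g → P = 0.23×903/(cos 38° − 0.23 sin 38°) = 208/0.6464 = 321 N.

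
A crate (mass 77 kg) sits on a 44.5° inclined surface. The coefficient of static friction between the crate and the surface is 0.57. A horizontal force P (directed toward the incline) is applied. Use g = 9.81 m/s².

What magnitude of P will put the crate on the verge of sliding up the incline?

P ≈ 2670 N

At impending motion up the slope, friction acts down-slope at its limit: f = μ_s N.
Perpendicular to the incline: N = m g cos θ + P sin θ.
Along the incline: P cos θ = m g sin θ + μ_s N = m g sin θ + μ_s (m g cos θ + P sin θ).
Solving, P (cos θ − μ_s sin θ) = m g (sin θ + μ_s cos θ), so P = 77×9.81×(sin 44.5° + 0.57 cos 44.5°)/(cos 44.5° − 0.57 sin 44.5°) = 755×1.107/0.3137 = 2670 N.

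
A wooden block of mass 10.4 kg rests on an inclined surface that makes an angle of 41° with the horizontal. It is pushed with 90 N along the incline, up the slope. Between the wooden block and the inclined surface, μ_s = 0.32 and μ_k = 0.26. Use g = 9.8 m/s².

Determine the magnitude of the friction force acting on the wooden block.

f ≈ 23.1 N (down the incline)

Normal force: N = m g cos θ = 10.4 × 9.8 × cos 41° = 76.92 N.
For equilibrium along the incline the friction force must supply f = m g sin θ − P = 66.87 − 90 = -23.13 N (positive meaning up-slope).
Static friction can supply at most μ_s N = 24.61 N.
Since |-23.13| ≤ 24.61 N, static friction is sufficient; f equals the required value, not μ_s N.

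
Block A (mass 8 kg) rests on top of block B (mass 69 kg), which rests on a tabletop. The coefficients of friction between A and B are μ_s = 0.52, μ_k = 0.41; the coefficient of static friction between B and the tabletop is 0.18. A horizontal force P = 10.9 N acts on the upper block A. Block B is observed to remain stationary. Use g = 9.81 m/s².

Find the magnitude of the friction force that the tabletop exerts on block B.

Between the blocks, N₁ = m_A g = 78.48 N.
So the A–B interface can sustain at most μ_s N₁ = 40.81 N of static friction.
Since P = 10.9 N ≤ 40.81 N, A does not slip on B; friction on A equals P = 10.9 N.
B experiences an equal 10.9 N forward from A (third law). B is in equilibrium, so the floor supplies f₂ = 10.9 N of static friction (limit μ_s(m_A+m_B)g = 136 N, not exceeded).

f ≈ 10.9 N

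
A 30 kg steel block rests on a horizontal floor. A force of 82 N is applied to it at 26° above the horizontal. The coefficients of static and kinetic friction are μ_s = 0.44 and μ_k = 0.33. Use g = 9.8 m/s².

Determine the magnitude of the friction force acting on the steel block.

f ≈ 73.7 N

Vertical equilibrium gives N = m g − P sin α = 258.1 N.
The horizontal driving force is P cos α = 73.7 N, so equilibrium needs friction f = 73.7 N.
The static-friction limit is μ_s N = 113.5 N.
Since 73.7 N does not exceed the limit, the steel block stays at rest and f = 73.7 N.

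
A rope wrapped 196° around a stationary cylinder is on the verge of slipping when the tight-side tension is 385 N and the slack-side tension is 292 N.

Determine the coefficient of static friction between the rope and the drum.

μ ≈ 0.0808

T₂/T₁ = e^{μβ} → μ = ln(T₂/T₁)/β.
β = 196° = 3.421 rad.
μ = ln(385/292)/3.421 = ln(1.318)/3.421 = 0.0808.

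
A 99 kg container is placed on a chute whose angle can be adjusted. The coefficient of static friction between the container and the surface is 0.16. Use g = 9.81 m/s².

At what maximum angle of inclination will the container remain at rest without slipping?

At the slip threshold, m g sin θ = μ_s · m g cos θ, so tan θ = μ_s.
θ_max = arctan(0.16) = 9.09°.

θ_max ≈ 9.09°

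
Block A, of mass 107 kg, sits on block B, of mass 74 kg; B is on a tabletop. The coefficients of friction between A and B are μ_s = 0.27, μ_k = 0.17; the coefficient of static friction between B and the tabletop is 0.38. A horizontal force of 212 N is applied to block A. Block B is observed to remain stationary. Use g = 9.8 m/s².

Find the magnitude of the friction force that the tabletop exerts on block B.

The normal force B exerts on A is simply A's weight, N₁ = 1049 N.
Maximum static friction on A from B: μ_s N₁ = 0.27×1049 = 283.1 N.
P = 212 N is within that limit, so A and B move together (both at rest); the A–B friction is simply f₁ = P = 212 N.
B experiences an equal 212 N forward from A (third law). B is in equilibrium, so the floor supplies f₂ = 212 N of static friction (limit μ_s(m_A+m_B)g = 674 N, not exceeded).

f ≈ 212 N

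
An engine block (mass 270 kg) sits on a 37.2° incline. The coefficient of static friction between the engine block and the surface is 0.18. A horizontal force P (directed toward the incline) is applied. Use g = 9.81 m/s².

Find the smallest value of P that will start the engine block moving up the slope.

P ≈ 2880 N

At impending motion up the slope, friction acts down-slope at its limit: f = μ_s N.
Perpendicular to the incline: N = m g cos θ + P sin θ.
Along the incline: P cos θ = m g sin θ + μ_s N = m g sin θ + μ_s (m g cos θ + P sin θ).
Solving, P (cos θ − μ_s sin θ) = m g (sin θ + μ_s cos θ), so P = 270×9.81×(sin 37.2° + 0.18 cos 37.2°)/(cos 37.2° − 0.18 sin 37.2°) = 2650×0.748/0.6877 = 2880 N.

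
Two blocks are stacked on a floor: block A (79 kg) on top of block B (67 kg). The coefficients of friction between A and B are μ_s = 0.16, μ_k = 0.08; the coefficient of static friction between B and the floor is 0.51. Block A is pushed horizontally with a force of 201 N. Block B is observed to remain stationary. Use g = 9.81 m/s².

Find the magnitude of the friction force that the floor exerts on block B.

f ≈ 62 N

Normal force at the A–B interface: N₁ = m_A g = 775 N.
So the A–B interface can sustain at most μ_s N₁ = 124 N of static friction.
Since P = 201 N > 124 N, A slides on B; the A–B friction is kinetic: f₁ = μ_k N₁ = 0.08×775 = 62 N.
By Newton's third law B feels 62 N forward from A. With B stationary, the floor's static friction on B balances it: f₂ = 62 N (well within μ_s(m_A+m_B)g = 730.5 N).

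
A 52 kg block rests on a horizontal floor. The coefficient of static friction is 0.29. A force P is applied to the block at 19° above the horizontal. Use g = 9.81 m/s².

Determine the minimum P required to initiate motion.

N = m g − P sin α (the pull lifts the block).
At impending slip, P cos α = μ_s N = μ_s (m g − P sin α).
Solving: P (cos α + μ_s sin α) = μ_s m g → P = 0.29×510/(cos 19° + 0.29 sin 19°) = 148/1.04 = 142 N.

P ≈ 142 N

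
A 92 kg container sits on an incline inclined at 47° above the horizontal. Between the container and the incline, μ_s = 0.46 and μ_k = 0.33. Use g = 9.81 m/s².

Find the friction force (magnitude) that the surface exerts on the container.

Normal force: N = m g cos θ = 92 × 9.81 × cos 47° = 615.5 N.
For equilibrium along the incline, friction must balance the weight component: f = m g sin θ = 660.1 N up the slope.
Maximum static friction available: μ_s N = 0.46 × 615.5 = 283.1 N.
Since |660.1| > 283.1 N, static friction cannot hold it; the container slides down the incline and kinetic friction applies: f = μ_k N = 0.33 × 615.5 = 203 N.

f ≈ 203 N (up the incline)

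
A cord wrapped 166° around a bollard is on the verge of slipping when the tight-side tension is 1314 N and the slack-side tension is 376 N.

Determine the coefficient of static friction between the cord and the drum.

μ ≈ 0.432

T₂/T₁ = e^{μβ} → μ = ln(T₂/T₁)/β.
β = 166° = 2.897 rad.
μ = ln(1314/376)/2.897 = ln(3.495)/2.897 = 0.432.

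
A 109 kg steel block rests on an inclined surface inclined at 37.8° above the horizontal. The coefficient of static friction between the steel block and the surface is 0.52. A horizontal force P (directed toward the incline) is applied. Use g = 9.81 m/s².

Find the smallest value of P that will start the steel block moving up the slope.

At impending motion up the slope, friction acts down-slope at its limit: f = μ_s N.
Perpendicular to the incline: N = m g cos θ + P sin θ.
Along the incline: P cos θ = m g sin θ + μ_s N = m g sin θ + μ_s (m g cos θ + P sin θ).
Solving, P (cos θ − μ_s sin θ) = m g (sin θ + μ_s cos θ), so P = 109×9.81×(sin 37.8° + 0.52 cos 37.8°)/(cos 37.8° − 0.52 sin 37.8°) = 1070×1.024/0.4714 = 2320 N.

P ≈ 2320 N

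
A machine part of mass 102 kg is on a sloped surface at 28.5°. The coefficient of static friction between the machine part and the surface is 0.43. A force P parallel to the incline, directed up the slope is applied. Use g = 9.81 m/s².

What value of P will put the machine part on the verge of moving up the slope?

At impending motion up the slope, friction acts down-slope at its limit: f = μ_s N.
P is parallel to the surface, so N = m g cos θ = 879 N.
Along the incline: P = m g sin θ + μ_s N = 477 + 0.43×879 = 856 N.

P ≈ 856 N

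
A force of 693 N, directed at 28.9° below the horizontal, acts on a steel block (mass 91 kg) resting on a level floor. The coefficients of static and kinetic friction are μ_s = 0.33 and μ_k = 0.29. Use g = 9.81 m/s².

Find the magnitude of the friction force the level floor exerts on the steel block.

N = m g + P sin α = 892.7 + 693×sin 28.9° = 1228 N.
For equilibrium, f = P cos α = 693×cos 28.9° = 606.7 N.
The static-friction limit is μ_s N = 405.1 N.
606.7 > 405.1 N → the steel block slides; f = μ_k N = 0.29×1228 = 356 N.

f ≈ 356 N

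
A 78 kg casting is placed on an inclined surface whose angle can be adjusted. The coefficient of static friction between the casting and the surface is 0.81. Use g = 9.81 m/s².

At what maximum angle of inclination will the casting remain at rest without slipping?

At the slip threshold, m g sin θ = μ_s · m g cos θ, so tan θ = μ_s.
θ_max = arctan(0.81) = 39°.

θ_max ≈ 39°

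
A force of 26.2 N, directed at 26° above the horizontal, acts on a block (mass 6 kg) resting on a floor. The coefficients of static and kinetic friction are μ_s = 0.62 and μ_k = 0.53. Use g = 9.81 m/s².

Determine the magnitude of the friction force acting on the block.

f ≈ 23.5 N

The vertical component of P reduces the normal force: N = m g − P sin α = 58.86 − 11.49 = 47.37 N.
For equilibrium, f = P cos α = 26.2×cos 26° = 23.55 N.
The static-friction limit is μ_s N = 29.37 N.
Since 23.55 N does not exceed the limit, the block stays at rest and f = 23.5 N.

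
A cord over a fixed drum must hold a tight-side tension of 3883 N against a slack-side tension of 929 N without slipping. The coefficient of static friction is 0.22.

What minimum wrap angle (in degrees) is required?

T₂/T₁ = e^{μβ} → β = ln(T₂/T₁)/μ.
β = ln(3883/929)/0.22 = 1.43/0.22 = 6.501 rad.
In degrees: β = 6.501 × 180/π = 372°.

β_min ≈ 372°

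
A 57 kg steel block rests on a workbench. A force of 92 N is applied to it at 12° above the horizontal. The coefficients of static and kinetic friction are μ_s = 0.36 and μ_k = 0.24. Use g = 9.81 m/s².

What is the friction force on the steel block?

The vertical component of P reduces the normal force: N = m g − P sin α = 559.2 − 19.13 = 540 N.
For equilibrium, f = P cos α = 92×cos 12° = 89.99 N.
μ_s N = 0.36 × 540 = 194.4 N.
Since 89.99 N does not exceed the limit, the steel block stays at rest and f = 90 N.

f ≈ 90 N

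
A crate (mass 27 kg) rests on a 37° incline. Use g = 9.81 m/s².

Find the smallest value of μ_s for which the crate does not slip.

μ_s,min ≈ 0.754

At the slip threshold m g sin θ = μ_s m g cos θ, so μ_s,min = tan θ.
μ_s,min = tan 37° = 0.754.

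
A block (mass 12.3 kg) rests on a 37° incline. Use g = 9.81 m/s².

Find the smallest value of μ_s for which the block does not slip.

μ_s,min ≈ 0.754

At the slip threshold m g sin θ = μ_s m g cos θ, so μ_s,min = tan θ.
μ_s,min = tan 37° = 0.754.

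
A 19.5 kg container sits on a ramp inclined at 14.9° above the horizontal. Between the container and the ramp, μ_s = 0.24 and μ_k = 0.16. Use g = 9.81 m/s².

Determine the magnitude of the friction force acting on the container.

f ≈ 29.6 N (up the incline)

Perpendicular to the surface, N = m g cos θ = 19.5·9.81·cos 14.9° = 184.9 N.
For equilibrium along the incline, friction must balance the weight component: f = m g sin θ = 49.19 N up the slope.
The static-friction ceiling is μ_s N = 0.24 × 184.9 = 44.37 N.
|49.19| exceeds 44.37 N, so the container slips down-slope; friction is kinetic, f = μ_k N = 0.16×184.9 = 29.6 N.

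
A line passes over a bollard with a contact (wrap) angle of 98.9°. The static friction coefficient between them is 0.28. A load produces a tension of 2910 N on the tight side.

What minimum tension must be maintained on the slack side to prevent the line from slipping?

Capstan equation at impending slip: T_tight/T_slack = e^{μβ}.
β = 98.9° = 1.726 rad; e^{μβ} = e^{0.28×1.726} = 1.621.
T_slack = T_tight / e^{μβ} = 2910 / 1.621 = 1790 N.

T_min ≈ 1790 N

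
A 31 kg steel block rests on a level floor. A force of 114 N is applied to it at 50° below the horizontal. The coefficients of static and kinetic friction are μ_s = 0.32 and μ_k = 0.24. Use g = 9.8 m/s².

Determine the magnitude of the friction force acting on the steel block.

f ≈ 73.3 N

N = m g + P sin α = 303.8 + 114×sin 50° = 391.1 N.
The horizontal driving force is P cos α = 73.28 N, so equilibrium needs friction f = 73.28 N.
The static-friction limit is μ_s N = 125.2 N.
Since 73.28 N does not exceed the limit, the steel block stays at rest and f = 73.3 N.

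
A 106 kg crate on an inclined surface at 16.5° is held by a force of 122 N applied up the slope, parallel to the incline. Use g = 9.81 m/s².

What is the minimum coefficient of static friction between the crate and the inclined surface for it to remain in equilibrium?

μ_s,min ≈ 0.174

N = m g cos θ = 997 N.
Friction must make up the shortfall along the incline: f = m g sin θ − P = 295.3 − 122 = 173.3 N.
At the threshold f = μ_s N, so μ_s,min = 173.3/997 = 0.174.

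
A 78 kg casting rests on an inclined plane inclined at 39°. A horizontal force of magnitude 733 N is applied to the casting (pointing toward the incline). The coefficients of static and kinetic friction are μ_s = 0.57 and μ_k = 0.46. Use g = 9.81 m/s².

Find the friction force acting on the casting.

Normal direction: N = m g cos θ + P sin θ = 1056 N.
Along the incline, the net driving force (taking up-slope positive) is P cos θ − m g sin θ = 569.6 − 481.5 = 88.1 N, so equilibrium requires friction f = -88.1 N (down-slope).
The limit of static friction is μ_s N = 601.9 N.
|f_req| = 88.1 ≤ 601.9 N → the casting is in equilibrium; friction equals the required value.

f ≈ 88.1 N (down the incline)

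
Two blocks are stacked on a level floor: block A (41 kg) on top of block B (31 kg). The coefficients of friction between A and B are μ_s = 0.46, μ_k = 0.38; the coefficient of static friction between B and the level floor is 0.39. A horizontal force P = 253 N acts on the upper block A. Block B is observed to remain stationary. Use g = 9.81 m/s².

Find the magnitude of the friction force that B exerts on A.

f ≈ 153 N

Between the blocks, N₁ = m_A g = 402.2 N.
Maximum static friction on A from B: μ_s N₁ = 0.46×402.2 = 185 N.
P = 253 N exceeds that limit, so A slips over B and the interface friction becomes kinetic: f₁ = μ_k N₁ = 0.38×402.2 = 153 N.
B experiences an equal 153 N forward from A (third law). B is in equilibrium, so the floor supplies f₂ = 153 N of static friction (limit μ_s(m_A+m_B)g = 275.5 N, not exceeded).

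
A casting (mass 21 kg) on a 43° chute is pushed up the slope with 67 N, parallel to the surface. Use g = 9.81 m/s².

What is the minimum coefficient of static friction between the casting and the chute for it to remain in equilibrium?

N = m g cos θ = 150.7 N.
Friction must make up the shortfall along the incline: f = m g sin θ − P = 140.5 − 67 = 73.5 N.
At the threshold f = μ_s N, so μ_s,min = 73.5/150.7 = 0.488.

μ_s,min ≈ 0.488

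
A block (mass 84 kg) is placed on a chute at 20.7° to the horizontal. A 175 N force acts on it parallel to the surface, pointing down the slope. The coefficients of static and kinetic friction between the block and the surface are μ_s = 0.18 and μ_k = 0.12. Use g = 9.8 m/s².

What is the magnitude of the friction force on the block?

Normal force: N = m g cos θ = 84 × 9.8 × cos 20.7° = 770.1 N.
For equilibrium along the incline the friction force must supply f = m g sin θ + P = 291 + 175 = 466 N (positive meaning up-slope).
Maximum static friction available: μ_s N = 0.18 × 770.1 = 138.6 N.
|466| exceeds 138.6 N, so the block slips down-slope; friction is kinetic, f = μ_k N = 0.12×770.1 = 92.4 N.

f ≈ 92.4 N (up the incline)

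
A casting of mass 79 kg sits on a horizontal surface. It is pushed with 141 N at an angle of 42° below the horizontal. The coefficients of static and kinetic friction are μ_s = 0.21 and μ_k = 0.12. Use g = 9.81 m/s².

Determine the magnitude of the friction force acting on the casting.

The vertical component of P adds to the normal force: N = m g + P sin α = 775 + 94.35 = 869.3 N.
For equilibrium, f = P cos α = 141×cos 42° = 104.8 N.
μ_s N = 0.21 × 869.3 = 182.6 N.
Since 104.8 N does not exceed the limit, the casting stays at rest and f = 105 N.

f ≈ 105 N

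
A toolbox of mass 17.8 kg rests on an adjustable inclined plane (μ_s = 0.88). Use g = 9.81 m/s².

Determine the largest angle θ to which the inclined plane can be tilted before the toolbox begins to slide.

θ_max ≈ 41.3°

At the slip threshold, m g sin θ = μ_s · m g cos θ, so tan θ = μ_s.
θ_max = arctan(0.88) = 41.3°.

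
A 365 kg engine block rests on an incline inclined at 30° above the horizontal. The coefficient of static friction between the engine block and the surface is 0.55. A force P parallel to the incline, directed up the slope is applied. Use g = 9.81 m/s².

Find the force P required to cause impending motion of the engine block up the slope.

P ≈ 3500 N

At impending motion up the slope, friction acts down-slope at its limit: f = μ_s N.
P is parallel to the surface, so N = m g cos θ = 3100 N.
Along the incline: P = m g sin θ + μ_s N = 1790 + 0.55×3100 = 3500 N.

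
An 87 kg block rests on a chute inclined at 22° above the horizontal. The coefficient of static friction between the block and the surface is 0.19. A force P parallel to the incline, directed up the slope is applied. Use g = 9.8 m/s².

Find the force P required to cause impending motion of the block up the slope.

P ≈ 470 N

At impending motion up the slope, friction acts down-slope at its limit: f = μ_s N.
P is parallel to the surface, so N = m g cos θ = 791 N.
Along the incline: P = m g sin θ + μ_s N = 319 + 0.19×791 = 470 N.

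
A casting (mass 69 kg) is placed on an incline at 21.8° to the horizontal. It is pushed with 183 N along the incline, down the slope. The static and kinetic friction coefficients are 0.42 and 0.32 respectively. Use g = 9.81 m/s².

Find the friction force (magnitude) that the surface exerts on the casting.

Perpendicular to the surface, N = m g cos θ = 69·9.81·cos 21.8° = 628.5 N.
Parallel to the incline, ΣF = 0 gives f = m g sin θ + P = 251.4 + 183 = 434.4 N (up-slope positive).
Static friction can supply at most μ_s N = 264 N.
Since |434.4| > 264 N, static friction cannot hold it; the casting slides down the incline and kinetic friction applies: f = μ_k N = 0.32 × 628.5 = 201 N.

f ≈ 201 N (up the incline)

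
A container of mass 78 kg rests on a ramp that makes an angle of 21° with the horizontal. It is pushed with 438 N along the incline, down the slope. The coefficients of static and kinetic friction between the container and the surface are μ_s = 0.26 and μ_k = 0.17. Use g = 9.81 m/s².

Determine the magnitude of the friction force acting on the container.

The normal reaction is N = m g cos θ = 714.4 N.
The friction needed for equilibrium is m g sin θ + P = 274.2 + 438 = 712.2 N, measured positive up-slope.
Maximum static friction available: μ_s N = 0.26 × 714.4 = 185.7 N.
|712.2| exceeds 185.7 N, so the container slips down-slope; friction is kinetic, f = μ_k N = 0.17×714.4 = 121 N.

f ≈ 121 N (up the incline)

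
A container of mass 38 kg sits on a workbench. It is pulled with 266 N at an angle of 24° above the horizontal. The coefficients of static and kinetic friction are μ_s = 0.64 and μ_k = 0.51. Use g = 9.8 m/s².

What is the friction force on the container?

f ≈ 135 N

N = m g − P sin α = 372.4 − 266×sin 24° = 264.2 N.
The horizontal driving force is P cos α = 243 N, so equilibrium needs friction f = 243 N.
The static-friction limit is μ_s N = 169.1 N.
The required friction exceeds μ_s N, so the container moves and f = μ_k N = 135 N.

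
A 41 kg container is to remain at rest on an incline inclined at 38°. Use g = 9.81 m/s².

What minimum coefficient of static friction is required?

μ_s,min ≈ 0.781

At the slip threshold m g sin θ = μ_s m g cos θ, so μ_s,min = tan θ.
μ_s,min = tan 38° = 0.781.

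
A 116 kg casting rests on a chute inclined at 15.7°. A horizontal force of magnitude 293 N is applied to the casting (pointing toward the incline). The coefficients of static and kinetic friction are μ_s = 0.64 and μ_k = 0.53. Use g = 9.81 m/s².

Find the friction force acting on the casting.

Resolve perpendicular to the incline: N = m g cos θ + P sin θ = 116×9.81×cos 15.7° + 293×sin 15.7° = 1175 N.
Parallel to the incline: P cos θ − m g sin θ = 282.1 − 307.9 = -25.86 N; the friction needed to balance this is 25.86 N acting up the slope.
The limit of static friction is μ_s N = 751.9 N.
|f_req| = 25.86 ≤ 751.9 N → the casting is in equilibrium; friction equals the required value.

f ≈ 25.9 N (up the incline)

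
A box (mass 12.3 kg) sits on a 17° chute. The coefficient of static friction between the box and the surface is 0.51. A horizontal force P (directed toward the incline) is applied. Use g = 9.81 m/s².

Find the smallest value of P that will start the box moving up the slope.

P ≈ 117 N

At impending motion up the slope, friction acts down-slope at its limit: f = μ_s N.
Perpendicular to the incline: N = m g cos θ + P sin θ.
Along the incline: P cos θ = m g sin θ + μ_s N = m g sin θ + μ_s (m g cos θ + P sin θ).
Solving, P (cos θ − μ_s sin θ) = m g (sin θ + μ_s cos θ), so P = 12.3×9.81×(sin 17° + 0.51 cos 17°)/(cos 17° − 0.51 sin 17°) = 121×0.7801/0.8072 = 117 N.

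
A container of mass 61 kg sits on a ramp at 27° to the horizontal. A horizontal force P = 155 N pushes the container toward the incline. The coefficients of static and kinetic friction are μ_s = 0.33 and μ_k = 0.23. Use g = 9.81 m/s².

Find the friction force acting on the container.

Normal direction: N = m g cos θ + P sin θ = 603.6 N.
Parallel to the incline: P cos θ − m g sin θ = 138.1 − 271.7 = -133.6 N; the friction needed to balance this is 133.6 N acting up the slope.
The limit of static friction is μ_s N = 199.2 N.
Since 133.6 N is within the 199.2 N limit, the container stays put and friction is exactly 134 N.

f ≈ 134 N (up the incline)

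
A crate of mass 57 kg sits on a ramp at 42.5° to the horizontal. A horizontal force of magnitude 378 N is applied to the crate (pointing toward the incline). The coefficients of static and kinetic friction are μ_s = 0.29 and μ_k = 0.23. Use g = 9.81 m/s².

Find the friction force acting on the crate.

f ≈ 99.1 N (up the incline)

The horizontal push has a component P sin θ into the surface, so N = m g cos θ + P sin θ = 412.3 + 255.4 = 667.6 N.
Along the incline, the net driving force (taking up-slope positive) is P cos θ − m g sin θ = 278.7 − 377.8 = -99.08 N, so equilibrium requires friction f = 99.08 N (up-slope).
The limit of static friction is μ_s N = 193.6 N.
|f_req| = 99.08 ≤ 193.6 N → the crate is in equilibrium; friction equals the required value.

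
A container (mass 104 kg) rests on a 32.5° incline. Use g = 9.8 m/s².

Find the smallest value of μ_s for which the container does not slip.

μ_s,min ≈ 0.637

At the slip threshold m g sin θ = μ_s m g cos θ, so μ_s,min = tan θ.
μ_s,min = tan 32.5° = 0.637.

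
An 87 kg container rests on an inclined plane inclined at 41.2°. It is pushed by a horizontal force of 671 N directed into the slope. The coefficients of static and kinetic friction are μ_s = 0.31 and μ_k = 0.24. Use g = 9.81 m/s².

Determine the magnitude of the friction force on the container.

Normal direction: N = m g cos θ + P sin θ = 1084 N.
Parallel to the incline: P cos θ − m g sin θ = 504.9 − 562.2 = -57.3 N; the friction needed to balance this is 57.3 N acting up the slope.
Maximum static friction: μ_s N = 0.31 × 1084 = 336.1 N.
|f_req| = 57.3 ≤ 336.1 N → the container is in equilibrium; friction equals the required value.

f ≈ 57.3 N (up the incline)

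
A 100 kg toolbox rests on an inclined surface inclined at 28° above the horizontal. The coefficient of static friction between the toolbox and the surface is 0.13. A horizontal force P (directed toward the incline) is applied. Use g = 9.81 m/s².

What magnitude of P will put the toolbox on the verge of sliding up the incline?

At impending motion up the slope, friction acts down-slope at its limit: f = μ_s N.
Perpendicular to the incline: N = m g cos θ + P sin θ.
Along the incline: P cos θ = m g sin θ + μ_s N = m g sin θ + μ_s (m g cos θ + P sin θ).
Solving, P (cos θ − μ_s sin θ) = m g (sin θ + μ_s cos θ), so P = 100×9.81×(sin 28° + 0.13 cos 28°)/(cos 28° − 0.13 sin 28°) = 981×0.5843/0.8219 = 697 N.

P ≈ 697 N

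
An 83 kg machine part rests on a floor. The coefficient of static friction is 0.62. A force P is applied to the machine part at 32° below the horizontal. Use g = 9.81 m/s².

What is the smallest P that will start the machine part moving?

N = m g + P sin α (the push presses the machine part into the floor).
At impending slip, P cos α = μ_s N = μ_s (m g + P sin α).
Solving: P (cos α − μ_s sin α) = μ_s m g → P = 0.62×814/(cos 32° − 0.62 sin 32°) = 505/0.5195 = 972 N.

P ≈ 972 N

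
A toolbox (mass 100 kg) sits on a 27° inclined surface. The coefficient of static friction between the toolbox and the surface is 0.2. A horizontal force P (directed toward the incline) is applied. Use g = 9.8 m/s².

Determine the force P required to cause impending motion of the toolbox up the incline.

At impending motion up the slope, friction acts down-slope at its limit: f = μ_s N.
Perpendicular to the incline: N = m g cos θ + P sin θ.
Along the incline: P cos θ = m g sin θ + μ_s N = m g sin θ + μ_s (m g cos θ + P sin θ).
Solving, P (cos θ − μ_s sin θ) = m g (sin θ + μ_s cos θ), so P = 100×9.8×(sin 27° + 0.2 cos 27°)/(cos 27° − 0.2 sin 27°) = 980×0.6322/0.8002 = 774 N.

P ≈ 774 N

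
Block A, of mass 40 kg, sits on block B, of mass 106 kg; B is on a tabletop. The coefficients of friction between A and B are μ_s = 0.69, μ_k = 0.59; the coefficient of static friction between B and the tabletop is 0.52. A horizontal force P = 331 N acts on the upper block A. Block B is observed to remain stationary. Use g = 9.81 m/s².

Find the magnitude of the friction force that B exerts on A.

Between the blocks, N₁ = m_A g = 392.4 N.
So the A–B interface can sustain at most μ_s N₁ = 270.8 N of static friction.
Since P = 331 N > 270.8 N, A slides on B; the A–B friction is kinetic: f₁ = μ_k N₁ = 0.59×392.4 = 232 N.
B experiences an equal 232 N forward from A (third law). B is in equilibrium, so the floor supplies f₂ = 232 N of static friction (limit μ_s(m_A+m_B)g = 744.8 N, not exceeded).

f ≈ 232 N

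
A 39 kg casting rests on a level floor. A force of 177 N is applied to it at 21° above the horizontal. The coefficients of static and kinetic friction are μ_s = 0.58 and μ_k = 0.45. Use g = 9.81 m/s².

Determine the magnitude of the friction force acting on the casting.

The vertical component of P reduces the normal force: N = m g − P sin α = 382.6 − 63.43 = 319.2 N.
Horizontally, friction must balance P cos α = 165.2 N.
μ_s N = 0.58 × 319.2 = 185.1 N.
165.2 ≤ 185.1 N → static; friction equals the required 165 N.

f ≈ 165 N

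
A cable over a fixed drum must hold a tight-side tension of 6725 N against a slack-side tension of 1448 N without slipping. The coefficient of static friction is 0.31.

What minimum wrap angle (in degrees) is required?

β_min ≈ 284°

T₂/T₁ = e^{μβ} → β = ln(T₂/T₁)/μ.
β = ln(6725/1448)/0.31 = 1.536/0.31 = 4.954 rad.
In degrees: β = 4.954 × 180/π = 284°.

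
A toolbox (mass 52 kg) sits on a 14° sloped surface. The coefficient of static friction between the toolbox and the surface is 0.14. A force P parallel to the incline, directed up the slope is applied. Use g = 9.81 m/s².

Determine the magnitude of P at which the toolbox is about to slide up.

At impending motion up the slope, friction acts down-slope at its limit: f = μ_s N.
P is parallel to the surface, so N = m g cos θ = 495 N.
Along the incline: P = m g sin θ + μ_s N = 123 + 0.14×495 = 193 N.

P ≈ 193 N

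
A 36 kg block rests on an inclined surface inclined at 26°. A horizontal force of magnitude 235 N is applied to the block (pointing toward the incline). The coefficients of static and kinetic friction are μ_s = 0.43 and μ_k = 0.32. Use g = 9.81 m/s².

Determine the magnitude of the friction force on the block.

f ≈ 56.4 N (down the incline)

Normal direction: N = m g cos θ + P sin θ = 420.4 N.
Along the incline, the net driving force (taking up-slope positive) is P cos θ − m g sin θ = 211.2 − 154.8 = 56.4 N, so equilibrium requires friction f = -56.4 N (down-slope).
The limit of static friction is μ_s N = 180.8 N.
Since 56.4 N is within the 180.8 N limit, the block stays put and friction is exactly 56.4 N.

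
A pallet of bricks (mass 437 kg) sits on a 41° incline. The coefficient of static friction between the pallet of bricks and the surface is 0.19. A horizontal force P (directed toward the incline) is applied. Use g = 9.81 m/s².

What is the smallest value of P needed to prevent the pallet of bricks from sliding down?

P_min ≈ 2500 N

The pallet of bricks tends to slide down (tan θ > μ_s), so at the point of impending slip friction acts up-slope at its limit: f = μ_s N.
Perpendicular to the incline: N = m g cos θ + P sin θ.
Along the incline: P cos θ + μ_s N = m g sin θ, i.e. P cos θ + μ_s (m g cos θ + P sin θ) = m g sin θ.
Solving, P (cos θ + μ_s sin θ) = m g (sin θ − μ_s cos θ), so P = 4290×0.5127/0.8794 = 2500 N.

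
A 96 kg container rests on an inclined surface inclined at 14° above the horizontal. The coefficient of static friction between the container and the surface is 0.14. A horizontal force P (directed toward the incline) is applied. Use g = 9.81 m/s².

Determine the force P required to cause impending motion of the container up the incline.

P ≈ 380 N

At impending motion up the slope, friction acts down-slope at its limit: f = μ_s N.
Perpendicular to the incline: N = m g cos θ + P sin θ.
Along the incline: P cos θ = m g sin θ + μ_s N = m g sin θ + μ_s (m g cos θ + P sin θ).
Solving, P (cos θ − μ_s sin θ) = m g (sin θ + μ_s cos θ), so P = 96×9.81×(sin 14° + 0.14 cos 14°)/(cos 14° − 0.14 sin 14°) = 942×0.3778/0.9364 = 380 N.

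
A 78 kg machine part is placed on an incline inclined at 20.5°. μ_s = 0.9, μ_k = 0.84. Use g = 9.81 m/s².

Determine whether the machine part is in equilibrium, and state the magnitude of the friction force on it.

N = m g cos θ = 717 N.
Down-slope weight component: m g sin θ = 268 N.
μ_s N = 645 N.
268 ≤ 645 N, so it stays put; friction = 268 N.

f ≈ 268 N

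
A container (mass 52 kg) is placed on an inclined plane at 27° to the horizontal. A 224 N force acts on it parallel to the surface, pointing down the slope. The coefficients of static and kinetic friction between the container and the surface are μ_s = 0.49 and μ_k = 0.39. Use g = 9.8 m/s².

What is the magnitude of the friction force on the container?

Perpendicular to the surface, N = m g cos θ = 52·9.8·cos 27° = 454.1 N.
For equilibrium along the incline the friction force must supply f = m g sin θ + P = 231.4 + 224 = 455.4 N (positive meaning up-slope).
Static friction can supply at most μ_s N = 222.5 N.
|455.4| exceeds 222.5 N, so the container slips down-slope; friction is kinetic, f = μ_k N = 0.39×454.1 = 177 N.

f ≈ 177 N (up the incline)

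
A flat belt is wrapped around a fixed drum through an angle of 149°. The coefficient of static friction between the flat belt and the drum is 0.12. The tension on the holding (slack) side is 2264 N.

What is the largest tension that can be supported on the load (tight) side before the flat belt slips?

T_max ≈ 3090 N

At impending slip the capstan equation gives T₂/T₁ = e^{μβ} with β in radians.
β = 149° × π/180 = 2.601 rad.
e^{μβ} = e^{0.12×2.601} = 1.366.
T₂ = T₁ · e^{μβ} = 2264 × 1.366 = 3090 N.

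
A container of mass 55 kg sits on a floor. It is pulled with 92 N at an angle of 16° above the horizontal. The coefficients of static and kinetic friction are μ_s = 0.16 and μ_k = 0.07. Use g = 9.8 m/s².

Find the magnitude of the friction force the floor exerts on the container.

f ≈ 36 N

N = m g − P sin α = 539 − 92×sin 16° = 513.6 N.
For equilibrium, f = P cos α = 92×cos 16° = 88.44 N.
μ_s N = 0.16 × 513.6 = 82.18 N.
The required friction exceeds μ_s N, so the container moves and f = μ_k N = 36 N.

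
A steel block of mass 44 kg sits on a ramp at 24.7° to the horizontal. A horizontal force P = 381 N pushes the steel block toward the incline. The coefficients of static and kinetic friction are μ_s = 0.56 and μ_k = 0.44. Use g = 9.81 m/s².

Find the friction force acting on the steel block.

Resolve perpendicular to the incline: N = m g cos θ + P sin θ = 44×9.81×cos 24.7° + 381×sin 24.7° = 551.4 N.
Parallel to the incline: P cos θ − m g sin θ = 346.1 − 180.4 = 165.8 N; the friction needed to balance this is 165.8 N acting down the slope.
The limit of static friction is μ_s N = 308.8 N.
Since 165.8 N is within the 308.8 N limit, the steel block stays put and friction is exactly 166 N.

f ≈ 166 N (down the incline)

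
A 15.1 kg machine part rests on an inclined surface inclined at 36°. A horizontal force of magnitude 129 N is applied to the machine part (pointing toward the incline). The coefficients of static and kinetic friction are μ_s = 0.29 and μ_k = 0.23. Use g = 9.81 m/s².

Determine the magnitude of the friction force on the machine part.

Resolve perpendicular to the incline: N = m g cos θ + P sin θ = 15.1×9.81×cos 36° + 129×sin 36° = 195.7 N.
Along the incline, the net driving force (taking up-slope positive) is P cos θ − m g sin θ = 104.4 − 87.07 = 17.29 N, so equilibrium requires friction f = -17.29 N (down-slope).
The limit of static friction is μ_s N = 56.74 N.
Since 17.29 N is within the 56.74 N limit, the machine part stays put and friction is exactly 17.3 N.

f ≈ 17.3 N (down the incline)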